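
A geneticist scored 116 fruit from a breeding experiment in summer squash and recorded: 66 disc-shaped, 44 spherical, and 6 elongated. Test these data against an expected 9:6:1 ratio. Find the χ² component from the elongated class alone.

0.216

Expected counts for N = 116 under a 9:6:1 ratio (total parts = 16):
  disc-shaped: 116 × 9/16 = 65.25
  spherical: 116 × 6/16 = 43.5
  elongated: 116 × 1/16 = 7.25
Contribution of elongated: (6 − 7.25)² / 7.25 = 0.2155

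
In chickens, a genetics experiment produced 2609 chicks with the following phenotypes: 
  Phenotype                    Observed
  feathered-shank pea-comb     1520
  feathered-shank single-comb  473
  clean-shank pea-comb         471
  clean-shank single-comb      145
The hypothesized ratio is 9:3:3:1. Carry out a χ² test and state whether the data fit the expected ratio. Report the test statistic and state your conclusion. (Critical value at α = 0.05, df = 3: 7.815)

Under the 9:3:3:1 hypothesis (Σ ratio = 16, N = 2609):
  feathered-shank pea-comb: 2609 × 9/16 = 1467.5625
  feathered-shank single-comb: 2609 × 3/16 = 489.1875
  clean-shank pea-comb: 2609 × 3/16 = 489.1875
  clean-shank single-comb: 2609 × 1/16 = 163.0625
χ² = Σ (O − E)² / E
  feathered-shank pea-comb: (1520 − 1467.5625)² / 1467.5625 = 1.8736
  feathered-shank single-comb: (473 − 489.1875)² / 489.1875 = 0.5357
  clean-shank pea-comb: (471 − 489.1875)² / 489.1875 = 0.6762
  clean-shank single-comb: (145 − 163.0625)² / 163.0625 = 2.0008
χ² = 1.8736 + 0.5357 + 0.6762 + 2.0008 = 5.0863 ≈ 5.086
Degrees of freedom = 4 − 1 = 3; critical value at α = 0.05 is 7.815.
Since 5.086 < 7.815, we fail to reject the null hypothesis — the data are consistent with the 9:3:3:1 ratio.

5.086; consistent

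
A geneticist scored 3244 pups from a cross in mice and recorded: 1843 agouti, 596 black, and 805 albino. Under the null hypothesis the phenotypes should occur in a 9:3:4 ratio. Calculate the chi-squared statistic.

0.474

The 9:3:4 ratio has 16 parts, so with N = 3244 the expected counts are:
  agouti: 3244 × 9/16 = 1824.75
  black: 3244 × 3/16 = 608.25
  albino: 3244 × 4/16 = 811
χ² = Σ (O − E)² / E
  agouti: (1843 − 1824.75)² / 1824.75 = 0.1825
  black: (596 − 608.25)² / 608.25 = 0.2467
  albino: (805 − 811)² / 811 = 0.0444
χ² = 0.1825 + 0.2467 + 0.0444 = 0.4736 ≈ 0.474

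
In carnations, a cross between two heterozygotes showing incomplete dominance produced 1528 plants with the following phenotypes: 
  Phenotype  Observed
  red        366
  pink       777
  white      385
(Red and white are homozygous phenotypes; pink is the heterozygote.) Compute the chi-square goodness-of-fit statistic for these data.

0.915

With incomplete dominance, a heterozygote × heterozygote cross gives a 1:2:1 phenotypic ratio.
Total ratio parts = 4. Expected numbers out of 1528:
  red: 1528 × 1/4 = 382
  pink: 1528 × 2/4 = 764
  white: 1528 × 1/4 = 382
χ² = Σ (O − E)² / E
  red: (366 − 382)² / 382 = 0.6702
  pink: (777 − 764)² / 764 = 0.2212
  white: (385 − 382)² / 382 = 0.0236
χ² = 0.6702 + 0.2212 + 0.0236 = 0.915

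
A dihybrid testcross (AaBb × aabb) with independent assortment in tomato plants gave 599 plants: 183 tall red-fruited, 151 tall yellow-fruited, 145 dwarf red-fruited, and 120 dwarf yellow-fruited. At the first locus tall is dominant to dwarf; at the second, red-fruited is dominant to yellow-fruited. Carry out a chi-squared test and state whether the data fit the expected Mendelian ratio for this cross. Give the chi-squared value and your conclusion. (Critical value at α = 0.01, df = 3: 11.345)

A dihybrid testcross with independent assortment gives a 1:1:1:1 ratio.
Under the 1:1:1:1 hypothesis (Σ ratio = 4, N = 599):
  tall red-fruited: 599 × 1/4 = 149.75
  tall yellow-fruited: 599 × 1/4 = 149.75
  dwarf red-fruited: 599 × 1/4 = 149.75
  dwarf yellow-fruited: 599 × 1/4 = 149.75
χ² = Σ (O − E)² / E
  tall red-fruited: (183 − 149.75)² / 149.75 = 7.3827
  tall yellow-fruited: (151 − 149.75)² / 149.75 = 0.0104
  dwarf red-fruited: (145 − 149.75)² / 149.75 = 0.1507
  dwarf yellow-fruited: (120 − 149.75)² / 149.75 = 5.9103
χ² = 7.3827 + 0.0104 + 0.1507 + 5.9103 = 13.4541 ≈ 13.454
Degrees of freedom = 4 − 1 = 3; critical value at α = 0.01 is 11.345.
Since 13.454 > 11.345, we reject the null hypothesis — the data do not fit the 1:1:1:1 ratio.

13.454; not consistent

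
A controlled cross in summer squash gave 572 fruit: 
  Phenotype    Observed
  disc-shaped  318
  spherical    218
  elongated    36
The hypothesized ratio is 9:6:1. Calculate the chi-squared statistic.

0.103

Expected counts for N = 572 under a 9:6:1 ratio (total parts = 16):
  disc-shaped: 572 × 9/16 = 321.75
  spherical: 572 × 6/16 = 214.5
  elongated: 572 × 1/16 = 35.75
χ² = Σ (O − E)² / E
  disc-shaped: (318 − 321.75)² / 321.75 = 0.0437
  spherical: (218 − 214.5)² / 214.5 = 0.0571
  elongated: (36 − 35.75)² / 35.75 = 0.0017
χ² = 0.0437 + 0.0571 + 0.0017 = 0.1025 ≈ 0.103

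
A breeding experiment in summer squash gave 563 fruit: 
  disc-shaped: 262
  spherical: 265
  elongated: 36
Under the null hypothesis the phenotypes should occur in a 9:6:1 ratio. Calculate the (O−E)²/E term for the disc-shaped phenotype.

Expected counts for N = 563 under a 9:6:1 ratio (total parts = 16):
  disc-shaped: 563 × 9/16 = 316.6875
  spherical: 563 × 6/16 = 211.125
  elongated: 563 × 1/16 = 35.1875
Contribution of disc-shaped: (262 − 316.6875)² / 316.6875 = 9.4438

9.444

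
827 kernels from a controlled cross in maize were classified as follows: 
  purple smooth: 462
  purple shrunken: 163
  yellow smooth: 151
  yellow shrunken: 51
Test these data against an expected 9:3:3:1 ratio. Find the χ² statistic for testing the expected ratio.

0.544

Expected counts for N = 827 under a 9:3:3:1 ratio (total parts = 16):
  purple smooth: 827 × 9/16 = 465.1875
  purple shrunken: 827 × 3/16 = 155.0625
  yellow smooth: 827 × 3/16 = 155.0625
  yellow shrunken: 827 × 1/16 = 51.6875
χ² = Σ (O − E)² / E
  purple smooth: (462 − 465.1875)² / 465.1875 = 0.0218
  purple shrunken: (163 − 155.0625)² / 155.0625 = 0.4063
  yellow smooth: (151 − 155.0625)² / 155.0625 = 0.1064
  yellow shrunken: (51 − 51.6875)² / 51.6875 = 0.0091
χ² = 0.0218 + 0.4063 + 0.1064 + 0.0091 = 0.5436 ≈ 0.544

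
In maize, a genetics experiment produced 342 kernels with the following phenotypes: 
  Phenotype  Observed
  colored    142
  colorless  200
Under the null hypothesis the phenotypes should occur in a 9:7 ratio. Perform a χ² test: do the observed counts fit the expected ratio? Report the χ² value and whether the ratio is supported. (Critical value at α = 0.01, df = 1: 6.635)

Expected counts for N = 342 under a 9:7 ratio (total parts = 16):
  colored: 342 × 9/16 = 192.375
  colorless: 342 × 7/16 = 149.625
χ² = Σ (O − E)² / E
  colored: (142 − 192.375)² / 192.375 = 13.1911
  colorless: (200 − 149.625)² / 149.625 = 16.9600
χ² = 13.1911 + 16.9600 = 30.1511 ≈ 30.151
Degrees of freedom = 2 − 1 = 1; critical value at α = 0.01 is 6.635.
Since 30.151 > 6.635, we reject the null hypothesis — the data do not fit the 9:7 ratio.

30.151; not consistent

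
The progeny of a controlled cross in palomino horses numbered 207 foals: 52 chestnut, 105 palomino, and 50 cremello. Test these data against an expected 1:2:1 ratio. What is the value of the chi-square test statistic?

0.082

Expected counts for N = 207 under a 1:2:1 ratio (total parts = 4):
  chestnut: 207 × 1/4 = 51.75
  palomino: 207 × 2/4 = 103.5
  cremello: 207 × 1/4 = 51.75
χ² = Σ (O − E)² / E
  chestnut: (52 − 51.75)² / 51.75 = 0.0012
  palomino: (105 − 103.5)² / 103.5 = 0.0217
  cremello: (50 − 51.75)² / 51.75 = 0.0592
χ² = 0.0012 + 0.0217 + 0.0592 = 0.0821 ≈ 0.082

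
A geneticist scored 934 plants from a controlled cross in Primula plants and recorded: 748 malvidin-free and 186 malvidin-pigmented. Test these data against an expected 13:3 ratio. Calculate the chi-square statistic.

0.831

Under the 13:3 hypothesis (Σ ratio = 16, N = 934):
  malvidin-free: 934 × 13/16 = 758.875
  malvidin-pigmented: 934 × 3/16 = 175.125
χ² = Σ (O − E)² / E
  malvidin-free: (748 − 758.875)² / 758.875 = 0.1558
  malvidin-pigmented: (186 − 175.125)² / 175.125 = 0.6753
χ² = 0.1558 + 0.6753 = 0.8311 ≈ 0.831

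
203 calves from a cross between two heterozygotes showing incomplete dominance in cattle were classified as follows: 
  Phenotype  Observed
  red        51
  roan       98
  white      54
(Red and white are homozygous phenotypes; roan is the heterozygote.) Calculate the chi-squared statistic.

With incomplete dominance, a heterozygote × heterozygote cross gives a 1:2:1 phenotypic ratio.
Expected counts for N = 203 under a 1:2:1 ratio (total parts = 4):
  red: 203 × 1/4 = 50.75
  roan: 203 × 2/4 = 101.5
  white: 203 × 1/4 = 50.75
χ² = Σ (O − E)² / E
  red: (51 − 50.75)² / 50.75 = 0.0012
  roan: (98 − 101.5)² / 101.5 = 0.1207
  white: (54 − 50.75)² / 50.75 = 0.2081
χ² = 0.0012 + 0.1207 + 0.2081 = 0.330

0.330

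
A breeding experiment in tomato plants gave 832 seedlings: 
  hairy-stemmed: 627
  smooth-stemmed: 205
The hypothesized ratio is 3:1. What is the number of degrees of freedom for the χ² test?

1

A goodness-of-fit test with 2 phenotype classes has df = 2 − 1 = 1.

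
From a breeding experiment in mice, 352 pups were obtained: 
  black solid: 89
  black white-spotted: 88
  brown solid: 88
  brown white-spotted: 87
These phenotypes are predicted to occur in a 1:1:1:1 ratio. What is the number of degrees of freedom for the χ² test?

3

A goodness-of-fit test with 4 phenotype classes has df = 4 − 1 = 3.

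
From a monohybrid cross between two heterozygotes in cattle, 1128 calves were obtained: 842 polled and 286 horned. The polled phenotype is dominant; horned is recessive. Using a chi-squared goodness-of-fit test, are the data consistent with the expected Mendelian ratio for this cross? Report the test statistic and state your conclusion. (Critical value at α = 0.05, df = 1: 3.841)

For a monohybrid cross between heterozygotes with complete dominance, the expected phenotypic ratio is 3:1.
Expected counts for N = 1128 under a 3:1 ratio (total parts = 4):
  polled: 1128 × 3/4 = 846
  horned: 1128 × 1/4 = 282
χ² = Σ (O − E)² / E
  polled: (842 − 846)² / 846 = 0.0189
  horned: (286 − 282)² / 282 = 0.0567
χ² = 0.0189 + 0.0567 = 0.0756 ≈ 0.076
Degrees of freedom = 2 − 1 = 1; critical value at α = 0.05 is 3.841.
Since 0.076 < 3.841, we fail to reject the null hypothesis — the data are consistent with the 3:1 ratio.

0.076; consistent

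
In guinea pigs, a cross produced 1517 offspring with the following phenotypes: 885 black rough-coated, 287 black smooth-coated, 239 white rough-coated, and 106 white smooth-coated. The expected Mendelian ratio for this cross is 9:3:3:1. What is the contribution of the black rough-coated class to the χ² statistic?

1.177

Under the 9:3:3:1 hypothesis (Σ ratio = 16, N = 1517):
  black rough-coated: 1517 × 9/16 = 853.3125
  black smooth-coated: 1517 × 3/16 = 284.4375
  white rough-coated: 1517 × 3/16 = 284.4375
  white smooth-coated: 1517 × 1/16 = 94.8125
Contribution of black rough-coated: (885 − 853.3125)² / 853.3125 = 1.1767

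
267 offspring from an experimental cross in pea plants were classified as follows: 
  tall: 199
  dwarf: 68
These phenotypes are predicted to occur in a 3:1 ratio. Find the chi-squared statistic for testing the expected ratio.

0.031

Total ratio parts = 4. Expected numbers out of 267:
  tall: 267 × 3/4 = 200.25
  dwarf: 267 × 1/4 = 66.75
χ² = Σ (O − E)² / E
  tall: (199 − 200.25)² / 200.25 = 0.0078
  dwarf: (68 − 66.75)² / 66.75 = 0.0234
χ² = 0.0078 + 0.0234 = 0.0312 ≈ 0.031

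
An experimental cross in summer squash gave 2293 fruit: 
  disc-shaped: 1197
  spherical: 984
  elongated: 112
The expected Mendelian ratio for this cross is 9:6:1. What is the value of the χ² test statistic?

31.438

Under the 9:6:1 hypothesis (Σ ratio = 16, N = 2293):
  disc-shaped: 2293 × 9/16 = 1289.8125
  spherical: 2293 × 6/16 = 859.875
  elongated: 2293 × 1/16 = 143.3125
χ² = Σ (O − E)² / E
  disc-shaped: (1197 − 1289.8125)² / 1289.8125 = 6.6786
  spherical: (984 − 859.875)² / 859.875 = 17.9177
  elongated: (112 − 143.3125)² / 143.3125 = 6.8415
χ² = 6.6786 + 17.9177 + 6.8415 = 31.4378 ≈ 31.438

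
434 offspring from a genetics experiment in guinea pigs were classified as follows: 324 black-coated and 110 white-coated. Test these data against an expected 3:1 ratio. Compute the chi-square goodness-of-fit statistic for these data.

0.028

Total ratio parts = 4. Expected numbers out of 434:
  black-coated: 434 × 3/4 = 325.5
  white-coated: 434 × 1/4 = 108.5
χ² = Σ (O − E)² / E
  black-coated: (324 − 325.5)² / 325.5 = 0.0069
  white-coated: (110 − 108.5)² / 108.5 = 0.0207
χ² = 0.0069 + 0.0207 = 0.0276 ≈ 0.028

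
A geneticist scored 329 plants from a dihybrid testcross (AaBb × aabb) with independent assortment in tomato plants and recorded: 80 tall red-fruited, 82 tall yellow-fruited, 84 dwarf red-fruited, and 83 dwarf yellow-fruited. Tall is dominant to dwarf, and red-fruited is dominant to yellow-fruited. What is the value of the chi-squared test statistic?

A dihybrid testcross with independent assortment gives a 1:1:1:1 ratio.
Under the 1:1:1:1 hypothesis (Σ ratio = 4, N = 329):
  tall red-fruited: 329 × 1/4 = 82.25
  tall yellow-fruited: 329 × 1/4 = 82.25
  dwarf red-fruited: 329 × 1/4 = 82.25
  dwarf yellow-fruited: 329 × 1/4 = 82.25
χ² = Σ (O − E)² / E
  tall red-fruited: (80 − 82.25)² / 82.25 = 0.0616
  tall yellow-fruited: (82 − 82.25)² / 82.25 = 0.0008
  dwarf red-fruited: (84 − 82.25)² / 82.25 = 0.0372
  dwarf yellow-fruited: (83 − 82.25)² / 82.25 = 0.0068
χ² = 0.0616 + 0.0008 + 0.0372 + 0.0068 = 0.1064 ≈ 0.106

0.106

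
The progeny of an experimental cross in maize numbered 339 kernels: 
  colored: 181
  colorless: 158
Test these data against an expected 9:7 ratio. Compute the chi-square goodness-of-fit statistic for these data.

1.125

Total ratio parts = 16. Expected numbers out of 339:
  colored: 339 × 9/16 = 190.6875
  colorless: 339 × 7/16 = 148.3125
χ² = Σ (O − E)² / E
  colored: (181 − 190.6875)² / 190.6875 = 0.4922
  colorless: (158 − 148.3125)² / 148.3125 = 0.6328
χ² = 0.4922 + 0.6328 = 1.125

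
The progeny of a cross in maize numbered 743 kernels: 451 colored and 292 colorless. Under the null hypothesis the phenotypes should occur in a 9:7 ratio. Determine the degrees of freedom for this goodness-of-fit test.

1

A goodness-of-fit test with 2 phenotype classes has df = 2 − 1 = 1.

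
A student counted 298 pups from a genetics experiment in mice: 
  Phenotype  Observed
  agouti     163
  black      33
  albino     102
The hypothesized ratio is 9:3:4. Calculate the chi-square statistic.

Expected counts for N = 298 under a 9:3:4 ratio (total parts = 16):
  agouti: 298 × 9/16 = 167.625
  black: 298 × 3/16 = 55.875
  albino: 298 × 4/16 = 74.5
χ² = Σ (O − E)² / E
  agouti: (163 − 167.625)² / 167.625 = 0.1276
  black: (33 − 55.875)² / 55.875 = 9.3649
  albino: (102 − 74.5)² / 74.5 = 10.1510
χ² = 0.1276 + 9.3649 + 10.1510 = 19.6435 ≈ 19.644

19.644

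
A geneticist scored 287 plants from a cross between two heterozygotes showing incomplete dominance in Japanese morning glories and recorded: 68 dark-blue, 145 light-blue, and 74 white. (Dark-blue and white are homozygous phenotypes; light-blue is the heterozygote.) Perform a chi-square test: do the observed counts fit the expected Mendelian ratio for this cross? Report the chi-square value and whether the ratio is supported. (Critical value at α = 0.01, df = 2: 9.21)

0.282; consistent

With incomplete dominance, a heterozygote × heterozygote cross gives a 1:2:1 phenotypic ratio.
Total ratio parts = 4. Expected numbers out of 287:
  dark-blue: 287 × 1/4 = 71.75
  light-blue: 287 × 2/4 = 143.5
  white: 287 × 1/4 = 71.75
χ² = Σ (O − E)² / E
  dark-blue: (68 − 71.75)² / 71.75 = 0.1960
  light-blue: (145 − 143.5)² / 143.5 = 0.0157
  white: (74 − 71.75)² / 71.75 = 0.0706
χ² = 0.1960 + 0.0157 + 0.0706 = 0.2823 ≈ 0.282
Degrees of freedom = 3 − 1 = 2; critical value at α = 0.01 is 9.21.
Since 0.282 < 9.21, we fail to reject the null hypothesis — the data are consistent with the 1:2:1 ratio.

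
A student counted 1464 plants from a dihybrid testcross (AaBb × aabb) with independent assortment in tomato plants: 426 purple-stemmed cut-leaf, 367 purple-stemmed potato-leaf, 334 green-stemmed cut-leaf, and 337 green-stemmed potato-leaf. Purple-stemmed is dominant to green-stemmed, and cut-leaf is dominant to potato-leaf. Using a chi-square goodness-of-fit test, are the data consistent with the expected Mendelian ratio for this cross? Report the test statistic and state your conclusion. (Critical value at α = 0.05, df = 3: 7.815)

A dihybrid testcross with independent assortment gives a 1:1:1:1 ratio.
Total ratio parts = 4. Expected numbers out of 1464:
  purple-stemmed cut-leaf: 1464 × 1/4 = 366
  purple-stemmed potato-leaf: 1464 × 1/4 = 366
  green-stemmed cut-leaf: 1464 × 1/4 = 366
  green-stemmed potato-leaf: 1464 × 1/4 = 366
χ² = Σ (O − E)² / E
  purple-stemmed cut-leaf: (426 − 366)² / 366 = 9.8361
  purple-stemmed potato-leaf: (367 − 366)² / 366 = 0.0027
  green-stemmed cut-leaf: (334 − 366)² / 366 = 2.7978
  green-stemmed potato-leaf: (337 − 366)² / 366 = 2.2978
χ² = 9.8361 + 0.0027 + 2.7978 + 2.2978 = 14.9344 ≈ 14.934
Degrees of freedom = 4 − 1 = 3; critical value at α = 0.05 is 7.815.
Since 14.934 > 7.815, we reject the null hypothesis — the data do not fit the 1:1:1:1 ratio.

14.934; not consistent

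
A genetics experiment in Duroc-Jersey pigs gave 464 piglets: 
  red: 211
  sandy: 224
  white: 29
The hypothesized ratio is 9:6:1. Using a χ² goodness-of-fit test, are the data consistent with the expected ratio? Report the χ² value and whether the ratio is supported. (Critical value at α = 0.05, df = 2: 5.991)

23.946; not consistent

Total ratio parts = 16. Expected numbers out of 464:
  red: 464 × 9/16 = 261
  sandy: 464 × 6/16 = 174
  white: 464 × 1/16 = 29
χ² = Σ (O − E)² / E
  red: (211 − 261)² / 261 = 9.5785
  sandy: (224 − 174)² / 174 = 14.3678
  white: (29 − 29)² / 29 = 0.0000
χ² = 9.5785 + 14.3678 + 0.0000 = 23.9463 ≈ 23.946
Degrees of freedom = 3 − 1 = 2; critical value at α = 0.05 is 5.991.
Since 23.946 > 5.991, we reject the null hypothesis — the data do not fit the 9:6:1 ratio.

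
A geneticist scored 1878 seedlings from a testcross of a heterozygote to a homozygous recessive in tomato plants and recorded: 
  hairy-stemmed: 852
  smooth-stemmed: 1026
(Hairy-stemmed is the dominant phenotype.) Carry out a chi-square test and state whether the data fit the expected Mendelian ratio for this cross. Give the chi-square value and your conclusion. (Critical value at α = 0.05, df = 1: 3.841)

16.121; not consistent

A testcross of a heterozygote (Aa × aa) gives a 1:1 phenotypic ratio.
Under the 1:1 hypothesis (Σ ratio = 2, N = 1878):
  hairy-stemmed: 1878 × 1/2 = 939
  smooth-stemmed: 1878 × 1/2 = 939
χ² = Σ (O − E)² / E
  hairy-stemmed: (852 − 939)² / 939 = 8.0607
  smooth-stemmed: (1026 − 939)² / 939 = 8.0607
χ² = 8.0607 + 8.0607 = 16.1214 ≈ 16.121
Degrees of freedom = 2 − 1 = 1; critical value at α = 0.05 is 3.841.
Since 16.121 > 3.841, we reject the null hypothesis — the data do not fit the 1:1 ratio.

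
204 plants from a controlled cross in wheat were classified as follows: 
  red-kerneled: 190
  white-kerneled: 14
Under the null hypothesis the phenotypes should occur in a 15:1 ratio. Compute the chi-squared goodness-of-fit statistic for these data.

Total ratio parts = 16. Expected numbers out of 204:
  red-kerneled: 204 × 15/16 = 191.25
  white-kerneled: 204 × 1/16 = 12.75
χ² = Σ (O − E)² / E
  red-kerneled: (190 − 191.25)² / 191.25 = 0.0082
  white-kerneled: (14 − 12.75)² / 12.75 = 0.1225
χ² = 0.0082 + 0.1225 = 0.1307 ≈ 0.131

0.131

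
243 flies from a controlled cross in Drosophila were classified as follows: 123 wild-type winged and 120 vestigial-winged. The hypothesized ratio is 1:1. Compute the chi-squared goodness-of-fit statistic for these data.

The 1:1 ratio has 2 parts, so with N = 243 the expected counts are:
  wild-type winged: 243 × 1/2 = 121.5
  vestigial-winged: 243 × 1/2 = 121.5
χ² = Σ (O − E)² / E
  wild-type winged: (123 − 121.5)² / 121.5 = 0.0185
  vestigial-winged: (120 − 121.5)² / 121.5 = 0.0185
χ² = 0.0185 + 0.0185 = 0.037

0.037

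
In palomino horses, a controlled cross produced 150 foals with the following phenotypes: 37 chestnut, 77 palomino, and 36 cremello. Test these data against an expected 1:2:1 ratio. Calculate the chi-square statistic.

0.120

Total ratio parts = 4. Expected numbers out of 150:
  chestnut: 150 × 1/4 = 37.5
  palomino: 150 × 2/4 = 75
  cremello: 150 × 1/4 = 37.5
χ² = Σ (O − E)² / E
  chestnut: (37 − 37.5)² / 37.5 = 0.0067
  palomino: (77 − 75)² / 75 = 0.0533
  cremello: (36 − 37.5)² / 37.5 = 0.0600
χ² = 0.0067 + 0.0533 + 0.0600 = 0.120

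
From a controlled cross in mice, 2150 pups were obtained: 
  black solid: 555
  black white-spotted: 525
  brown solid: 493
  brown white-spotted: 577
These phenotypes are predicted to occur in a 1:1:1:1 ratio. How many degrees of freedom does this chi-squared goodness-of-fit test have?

A goodness-of-fit test with 4 phenotype classes has df = 4 − 1 = 3.

3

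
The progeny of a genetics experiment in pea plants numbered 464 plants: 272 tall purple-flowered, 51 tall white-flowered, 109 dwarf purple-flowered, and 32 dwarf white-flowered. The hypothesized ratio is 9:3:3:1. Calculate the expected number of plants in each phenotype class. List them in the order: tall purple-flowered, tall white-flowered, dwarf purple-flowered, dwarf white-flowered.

Expected counts for N = 464 under a 9:3:3:1 ratio (total parts = 16):
  tall purple-flowered: 464 × 9/16 = 261
  tall white-flowered: 464 × 3/16 = 87
  dwarf purple-flowered: 464 × 3/16 = 87
  dwarf white-flowered: 464 × 1/16 = 29

261, 87, 87, 29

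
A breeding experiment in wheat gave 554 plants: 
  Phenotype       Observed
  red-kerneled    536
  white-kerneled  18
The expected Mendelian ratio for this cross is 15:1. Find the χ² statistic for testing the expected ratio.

8.515

The 15:1 ratio has 16 parts, so with N = 554 the expected counts are:
  red-kerneled: 554 × 15/16 = 519.375
  white-kerneled: 554 × 1/16 = 34.625
χ² = Σ (O − E)² / E
  red-kerneled: (536 − 519.375)² / 519.375 = 0.5322
  white-kerneled: (18 − 34.625)² / 34.625 = 7.9824
χ² = 0.5322 + 7.9824 = 8.5146 ≈ 8.515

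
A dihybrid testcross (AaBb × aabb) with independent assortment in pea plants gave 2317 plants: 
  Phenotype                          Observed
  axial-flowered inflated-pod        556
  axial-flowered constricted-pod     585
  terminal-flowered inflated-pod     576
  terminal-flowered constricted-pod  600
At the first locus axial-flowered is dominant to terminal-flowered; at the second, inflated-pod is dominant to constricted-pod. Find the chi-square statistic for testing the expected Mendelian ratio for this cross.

A dihybrid testcross with independent assortment gives a 1:1:1:1 ratio.
Under the 1:1:1:1 hypothesis (Σ ratio = 4, N = 2317):
  axial-flowered inflated-pod: 2317 × 1/4 = 579.25
  axial-flowered constricted-pod: 2317 × 1/4 = 579.25
  terminal-flowered inflated-pod: 2317 × 1/4 = 579.25
  terminal-flowered constricted-pod: 2317 × 1/4 = 579.25
χ² = Σ (O − E)² / E
  axial-flowered inflated-pod: (556 − 579.25)² / 579.25 = 0.9332
  axial-flowered constricted-pod: (585 − 579.25)² / 579.25 = 0.0571
  terminal-flowered inflated-pod: (576 − 579.25)² / 579.25 = 0.0182
  terminal-flowered constricted-pod: (600 − 579.25)² / 579.25 = 0.7433
χ² = 0.9332 + 0.0571 + 0.0182 + 0.7433 = 1.7518 ≈ 1.752

1.752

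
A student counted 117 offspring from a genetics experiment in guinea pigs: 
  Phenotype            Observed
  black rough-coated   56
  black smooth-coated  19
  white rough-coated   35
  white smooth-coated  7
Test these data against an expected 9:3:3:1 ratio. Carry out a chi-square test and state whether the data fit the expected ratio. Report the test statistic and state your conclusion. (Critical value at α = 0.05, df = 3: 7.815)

The 9:3:3:1 ratio has 16 parts, so with N = 117 the expected counts are:
  black rough-coated: 117 × 9/16 = 65.8125
  black smooth-coated: 117 × 3/16 = 21.9375
  white rough-coated: 117 × 3/16 = 21.9375
  white smooth-coated: 117 × 1/16 = 7.3125
χ² = Σ (O − E)² / E
  black rough-coated: (56 − 65.8125)² / 65.8125 = 1.4630
  black smooth-coated: (19 − 21.9375)² / 21.9375 = 0.3933
  white rough-coated: (35 − 21.9375)² / 21.9375 = 7.7780
  white smooth-coated: (7 − 7.3125)² / 7.3125 = 0.0134
χ² = 1.4630 + 0.3933 + 7.7780 + 0.0134 = 9.6477 ≈ 9.648
Degrees of freedom = 4 − 1 = 3; critical value at α = 0.05 is 7.815.
Since 9.648 > 7.815, we reject the null hypothesis — the data do not fit the 9:3:3:1 ratio.

9.648; not consistent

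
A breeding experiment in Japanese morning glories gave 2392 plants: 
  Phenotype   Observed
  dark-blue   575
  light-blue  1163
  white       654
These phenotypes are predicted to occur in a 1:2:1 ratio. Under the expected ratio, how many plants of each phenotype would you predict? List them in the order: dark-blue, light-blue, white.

598, 1196, 598

Total ratio parts = 4. Expected numbers out of 2392:
  dark-blue: 2392 × 1/4 = 598
  light-blue: 2392 × 2/4 = 1196
  white: 2392 × 1/4 = 598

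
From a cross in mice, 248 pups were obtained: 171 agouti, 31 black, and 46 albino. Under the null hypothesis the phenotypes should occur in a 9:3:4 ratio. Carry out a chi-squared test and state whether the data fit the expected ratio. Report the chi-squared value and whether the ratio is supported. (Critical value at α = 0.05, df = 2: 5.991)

16.409; not consistent

Expected counts for N = 248 under a 9:3:4 ratio (total parts = 16):
  agouti: 248 × 9/16 = 139.5
  black: 248 × 3/16 = 46.5
  albino: 248 × 4/16 = 62
χ² = Σ (O − E)² / E
  agouti: (171 − 139.5)² / 139.5 = 7.1129
  black: (31 − 46.5)² / 46.5 = 5.1667
  albino: (46 − 62)² / 62 = 4.1290
χ² = 7.1129 + 5.1667 + 4.1290 = 16.4086 ≈ 16.409
Degrees of freedom = 3 − 1 = 2; critical value at α = 0.05 is 5.991.
Since 16.409 > 5.991, we reject the null hypothesis — the data do not fit the 9:3:4 ratio.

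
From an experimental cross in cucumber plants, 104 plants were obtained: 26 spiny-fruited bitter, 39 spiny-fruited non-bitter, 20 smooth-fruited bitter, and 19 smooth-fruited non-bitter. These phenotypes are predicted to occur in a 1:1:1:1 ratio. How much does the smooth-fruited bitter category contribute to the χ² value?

1.385

Total ratio parts = 4. Expected numbers out of 104:
  spiny-fruited bitter: 104 × 1/4 = 26
  spiny-fruited non-bitter: 104 × 1/4 = 26
  smooth-fruited bitter: 104 × 1/4 = 26
  smooth-fruited non-bitter: 104 × 1/4 = 26
Contribution of smooth-fruited bitter: (20 − 26)² / 26 = 1.3846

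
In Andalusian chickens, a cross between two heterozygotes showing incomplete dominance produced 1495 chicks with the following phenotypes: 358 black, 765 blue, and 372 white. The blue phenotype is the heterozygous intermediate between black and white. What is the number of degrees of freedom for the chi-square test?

2

With incomplete dominance, a heterozygote × heterozygote cross gives a 1:2:1 phenotypic ratio.
A goodness-of-fit test with 3 phenotype classes has df = 3 − 1 = 2.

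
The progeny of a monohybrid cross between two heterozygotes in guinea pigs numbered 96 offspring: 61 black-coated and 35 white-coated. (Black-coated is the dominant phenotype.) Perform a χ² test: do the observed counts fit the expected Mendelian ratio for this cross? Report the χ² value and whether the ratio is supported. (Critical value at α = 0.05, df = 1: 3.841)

For a monohybrid cross between heterozygotes with complete dominance, the expected phenotypic ratio is 3:1.
Expected counts for N = 96 under a 3:1 ratio (total parts = 4):
  black-coated: 96 × 3/4 = 72
  white-coated: 96 × 1/4 = 24
χ² = Σ (O − E)² / E
  black-coated: (61 − 72)² / 72 = 1.6806
  white-coated: (35 − 24)² / 24 = 5.0417
χ² = 1.6806 + 5.0417 = 6.7223 ≈ 6.722
Degrees of freedom = 2 − 1 = 1; critical value at α = 0.05 is 3.841.
Since 6.722 > 3.841, we reject the null hypothesis — the data do not fit the 3:1 ratio.

6.722; not consistent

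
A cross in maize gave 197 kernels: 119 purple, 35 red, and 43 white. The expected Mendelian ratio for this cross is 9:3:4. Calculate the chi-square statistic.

Expected counts for N = 197 under a 9:3:4 ratio (total parts = 16):
  purple: 197 × 9/16 = 110.8125
  red: 197 × 3/16 = 36.9375
  white: 197 × 4/16 = 49.25
χ² = Σ (O − E)² / E
  purple: (119 − 110.8125)² / 110.8125 = 0.6049
  red: (35 − 36.9375)² / 36.9375 = 0.1016
  white: (43 − 49.25)² / 49.25 = 0.7931
χ² = 0.6049 + 0.1016 + 0.7931 = 1.4996 ≈ 1.500

1.500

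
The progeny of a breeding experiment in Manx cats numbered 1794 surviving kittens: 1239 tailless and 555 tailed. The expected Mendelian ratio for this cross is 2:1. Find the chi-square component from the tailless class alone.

1.546

Total ratio parts = 3. Expected numbers out of 1794:
  tailless: 1794 × 2/3 = 1196
  tailed: 1794 × 1/3 = 598
Contribution of tailless: (1239 − 1196)² / 1196 = 1.5460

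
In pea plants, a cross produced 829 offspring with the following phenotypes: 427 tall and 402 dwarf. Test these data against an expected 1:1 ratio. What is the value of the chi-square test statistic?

0.754

Under the 1:1 hypothesis (Σ ratio = 2, N = 829):
  tall: 829 × 1/2 = 414.5
  dwarf: 829 × 1/2 = 414.5
χ² = Σ (O − E)² / E
  tall: (427 − 414.5)² / 414.5 = 0.3770
  dwarf: (402 − 414.5)² / 414.5 = 0.3770
χ² = 0.3770 + 0.3770 = 0.754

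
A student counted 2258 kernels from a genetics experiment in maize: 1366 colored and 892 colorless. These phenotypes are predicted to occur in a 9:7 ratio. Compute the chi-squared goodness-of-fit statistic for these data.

16.542

Expected counts for N = 2258 under a 9:7 ratio (total parts = 16):
  colored: 2258 × 9/16 = 1270.125
  colorless: 2258 × 7/16 = 987.875
χ² = Σ (O − E)² / E
  colored: (1366 − 1270.125)² / 1270.125 = 7.2371
  colorless: (892 − 987.875)² / 987.875 = 9.3048
χ² = 7.2371 + 9.3048 = 16.5419 ≈ 16.542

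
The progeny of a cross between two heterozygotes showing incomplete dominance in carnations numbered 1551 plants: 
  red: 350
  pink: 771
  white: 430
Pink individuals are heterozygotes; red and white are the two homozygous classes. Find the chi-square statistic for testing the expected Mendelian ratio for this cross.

8.305

With incomplete dominance, a heterozygote × heterozygote cross gives a 1:2:1 phenotypic ratio.
Expected counts for N = 1551 under a 1:2:1 ratio (total parts = 4):
  red: 1551 × 1/4 = 387.75
  pink: 1551 × 2/4 = 775.5
  white: 1551 × 1/4 = 387.75
χ² = Σ (O − E)² / E
  red: (350 − 387.75)² / 387.75 = 3.6752
  pink: (771 − 775.5)² / 775.5 = 0.0261
  white: (430 − 387.75)² / 387.75 = 4.6036
χ² = 3.6752 + 0.0261 + 4.6036 = 8.3049 ≈ 8.305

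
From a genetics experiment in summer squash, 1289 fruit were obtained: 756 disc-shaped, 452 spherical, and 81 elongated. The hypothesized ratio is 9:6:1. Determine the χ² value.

Total ratio parts = 16. Expected numbers out of 1289:
  disc-shaped: 1289 × 9/16 = 725.0625
  spherical: 1289 × 6/16 = 483.375
  elongated: 1289 × 1/16 = 80.5625
χ² = Σ (O − E)² / E
  disc-shaped: (756 − 725.0625)² / 725.0625 = 1.3201
  spherical: (452 − 483.375)² / 483.375 = 2.0365
  elongated: (81 − 80.5625)² / 80.5625 = 0.0024
χ² = 1.3201 + 2.0365 + 0.0024 = 3.359

3.359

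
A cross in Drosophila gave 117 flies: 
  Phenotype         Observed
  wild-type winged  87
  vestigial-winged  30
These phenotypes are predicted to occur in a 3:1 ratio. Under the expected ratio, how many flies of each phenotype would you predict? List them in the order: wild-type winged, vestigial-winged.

Under the 3:1 hypothesis (Σ ratio = 4, N = 117):
  wild-type winged: 117 × 3/4 = 87.75
  vestigial-winged: 117 × 1/4 = 29.25

87.75, 29.25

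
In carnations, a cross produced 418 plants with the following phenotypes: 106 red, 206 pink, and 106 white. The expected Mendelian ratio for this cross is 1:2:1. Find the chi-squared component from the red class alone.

Expected counts for N = 418 under a 1:2:1 ratio (total parts = 4):
  red: 418 × 1/4 = 104.5
  pink: 418 × 2/4 = 209
  white: 418 × 1/4 = 104.5
Contribution of red: (106 − 104.5)² / 104.5 = 0.0215

0.022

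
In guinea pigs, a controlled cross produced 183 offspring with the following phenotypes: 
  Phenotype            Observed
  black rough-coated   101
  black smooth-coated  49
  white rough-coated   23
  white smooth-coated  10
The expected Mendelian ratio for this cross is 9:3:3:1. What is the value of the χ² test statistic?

Total ratio parts = 16. Expected numbers out of 183:
  black rough-coated: 183 × 9/16 = 102.9375
  black smooth-coated: 183 × 3/16 = 34.3125
  white rough-coated: 183 × 3/16 = 34.3125
  white smooth-coated: 183 × 1/16 = 11.4375
χ² = Σ (O − E)² / E
  black rough-coated: (101 − 102.9375)² / 102.9375 = 0.0365
  black smooth-coated: (49 − 34.3125)² / 34.3125 = 6.2870
  white rough-coated: (23 − 34.3125)² / 34.3125 = 3.7296
  white smooth-coated: (10 − 11.4375)² / 11.4375 = 0.1807
χ² = 0.0365 + 6.2870 + 3.7296 + 0.1807 = 10.2338 ≈ 10.234

10.234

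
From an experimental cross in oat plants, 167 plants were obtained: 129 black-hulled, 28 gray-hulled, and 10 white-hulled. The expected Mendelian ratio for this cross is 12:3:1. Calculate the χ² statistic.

Total ratio parts = 16. Expected numbers out of 167:
  black-hulled: 167 × 12/16 = 125.25
  gray-hulled: 167 × 3/16 = 31.3125
  white-hulled: 167 × 1/16 = 10.4375
χ² = Σ (O − E)² / E
  black-hulled: (129 − 125.25)² / 125.25 = 0.1123
  gray-hulled: (28 − 31.3125)² / 31.3125 = 0.3504
  white-hulled: (10 − 10.4375)² / 10.4375 = 0.0183
χ² = 0.1123 + 0.3504 + 0.0183 = 0.481

0.481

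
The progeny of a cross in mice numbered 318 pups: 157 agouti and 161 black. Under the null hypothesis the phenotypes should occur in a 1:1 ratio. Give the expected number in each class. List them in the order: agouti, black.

159, 159

The 1:1 ratio has 2 parts, so with N = 318 the expected counts are:
  agouti: 318 × 1/2 = 159
  black: 318 × 1/2 = 159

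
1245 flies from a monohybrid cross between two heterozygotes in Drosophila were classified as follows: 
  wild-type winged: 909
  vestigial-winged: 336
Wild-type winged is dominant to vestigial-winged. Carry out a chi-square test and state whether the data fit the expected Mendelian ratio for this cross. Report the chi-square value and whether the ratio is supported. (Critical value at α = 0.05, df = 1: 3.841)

2.624; consistent

For a monohybrid cross between heterozygotes with complete dominance, the expected phenotypic ratio is 3:1.
Expected counts for N = 1245 under a 3:1 ratio (total parts = 4):
  wild-type winged: 1245 × 3/4 = 933.75
  vestigial-winged: 1245 × 1/4 = 311.25
χ² = Σ (O − E)² / E
  wild-type winged: (909 − 933.75)² / 933.75 = 0.6560
  vestigial-winged: (336 − 311.25)² / 311.25 = 1.9681
χ² = 0.6560 + 1.9681 = 2.6241 ≈ 2.624
Degrees of freedom = 2 − 1 = 1; critical value at α = 0.05 is 3.841.
Since 2.624 < 3.841, we fail to reject the null hypothesis — the data are consistent with the 3:1 ratio.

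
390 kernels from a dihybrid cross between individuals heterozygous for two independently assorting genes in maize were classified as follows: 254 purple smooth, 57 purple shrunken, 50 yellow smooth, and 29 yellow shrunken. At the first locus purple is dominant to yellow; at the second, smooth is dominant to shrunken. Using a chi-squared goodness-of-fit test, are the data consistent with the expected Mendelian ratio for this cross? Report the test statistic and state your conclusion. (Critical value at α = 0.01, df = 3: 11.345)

A dihybrid F₂ with independent assortment and complete dominance at both loci gives a 9:3:3:1 phenotypic ratio.
The 9:3:3:1 ratio has 16 parts, so with N = 390 the expected counts are:
  purple smooth: 390 × 9/16 = 219.375
  purple shrunken: 390 × 3/16 = 73.125
  yellow smooth: 390 × 3/16 = 73.125
  yellow shrunken: 390 × 1/16 = 24.375
χ² = Σ (O − E)² / E
  purple smooth: (254 − 219.375)² / 219.375 = 5.4650
  purple shrunken: (57 − 73.125)² / 73.125 = 3.5558
  yellow smooth: (50 − 73.125)² / 73.125 = 7.3130
  yellow shrunken: (29 − 24.375)² / 24.375 = 0.8776
χ² = 5.4650 + 3.5558 + 7.3130 + 0.8776 = 17.2114 ≈ 17.211
Degrees of freedom = 4 − 1 = 3; critical value at α = 0.01 is 11.345.
Since 17.211 > 11.345, we reject the null hypothesis — the data do not fit the 9:3:3:1 ratio.

17.211; not consistent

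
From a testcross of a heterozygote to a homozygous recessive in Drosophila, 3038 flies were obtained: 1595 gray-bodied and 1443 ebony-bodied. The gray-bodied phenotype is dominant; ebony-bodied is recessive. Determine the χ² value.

7.605

A testcross of a heterozygote (Aa × aa) gives a 1:1 phenotypic ratio.
Under the 1:1 hypothesis (Σ ratio = 2, N = 3038):
  gray-bodied: 3038 × 1/2 = 1519
  ebony-bodied: 3038 × 1/2 = 1519
χ² = Σ (O − E)² / E
  gray-bodied: (1595 − 1519)² / 1519 = 3.8025
  ebony-bodied: (1443 − 1519)² / 1519 = 3.8025
χ² = 3.8025 + 3.8025 = 7.605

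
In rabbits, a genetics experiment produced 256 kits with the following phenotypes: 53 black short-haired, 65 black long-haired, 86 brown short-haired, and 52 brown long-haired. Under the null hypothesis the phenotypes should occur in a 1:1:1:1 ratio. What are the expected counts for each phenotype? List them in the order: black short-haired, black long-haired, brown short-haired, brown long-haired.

64, 64, 64, 64

Expected counts for N = 256 under a 1:1:1:1 ratio (total parts = 4):
  black short-haired: 256 × 1/4 = 64
  black long-haired: 256 × 1/4 = 64
  brown short-haired: 256 × 1/4 = 64
  brown long-haired: 256 × 1/4 = 64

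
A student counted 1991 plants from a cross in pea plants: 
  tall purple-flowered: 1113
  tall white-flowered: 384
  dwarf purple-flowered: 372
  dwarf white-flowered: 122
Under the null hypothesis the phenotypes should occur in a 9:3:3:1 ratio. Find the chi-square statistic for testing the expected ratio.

0.401

Under the 9:3:3:1 hypothesis (Σ ratio = 16, N = 1991):
  tall purple-flowered: 1991 × 9/16 = 1119.9375
  tall white-flowered: 1991 × 3/16 = 373.3125
  dwarf purple-flowered: 1991 × 3/16 = 373.3125
  dwarf white-flowered: 1991 × 1/16 = 124.4375
χ² = Σ (O − E)² / E
  tall purple-flowered: (1113 − 1119.9375)² / 1119.9375 = 0.0430
  tall white-flowered: (384 − 373.3125)² / 373.3125 = 0.3060
  dwarf purple-flowered: (372 − 373.3125)² / 373.3125 = 0.0046
  dwarf white-flowered: (122 − 124.4375)² / 124.4375 = 0.0477
χ² = 0.0430 + 0.3060 + 0.0046 + 0.0477 = 0.4013 ≈ 0.401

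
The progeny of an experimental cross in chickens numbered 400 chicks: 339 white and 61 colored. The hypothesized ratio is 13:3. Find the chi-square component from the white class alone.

Total ratio parts = 16. Expected numbers out of 400:
  white: 400 × 13/16 = 325
  colored: 400 × 3/16 = 75
Contribution of white: (339 − 325)² / 325 = 0.6031

0.603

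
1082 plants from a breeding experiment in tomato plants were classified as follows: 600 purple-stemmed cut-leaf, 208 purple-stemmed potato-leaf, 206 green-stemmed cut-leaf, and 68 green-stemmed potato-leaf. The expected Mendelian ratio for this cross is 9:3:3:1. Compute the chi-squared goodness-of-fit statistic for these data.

The 9:3:3:1 ratio has 16 parts, so with N = 1082 the expected counts are:
  purple-stemmed cut-leaf: 1082 × 9/16 = 608.625
  purple-stemmed potato-leaf: 1082 × 3/16 = 202.875
  green-stemmed cut-leaf: 1082 × 3/16 = 202.875
  green-stemmed potato-leaf: 1082 × 1/16 = 67.625
χ² = Σ (O − E)² / E
  purple-stemmed cut-leaf: (600 − 608.625)² / 608.625 = 0.1222
  purple-stemmed potato-leaf: (208 − 202.875)² / 202.875 = 0.1295
  green-stemmed cut-leaf: (206 − 202.875)² / 202.875 = 0.0481
  green-stemmed potato-leaf: (68 − 67.625)² / 67.625 = 0.0021
χ² = 0.1222 + 0.1295 + 0.0481 + 0.0021 = 0.3019 ≈ 0.302

0.302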